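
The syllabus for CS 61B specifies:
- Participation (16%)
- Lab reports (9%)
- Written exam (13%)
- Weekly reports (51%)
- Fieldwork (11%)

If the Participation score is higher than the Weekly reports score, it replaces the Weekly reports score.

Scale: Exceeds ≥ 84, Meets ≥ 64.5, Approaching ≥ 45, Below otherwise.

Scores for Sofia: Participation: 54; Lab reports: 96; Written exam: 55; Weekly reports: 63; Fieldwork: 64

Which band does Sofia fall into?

Approaching

Participation (54) ≤ Weekly reports (63), so Weekly reports stays at 63.
Weighted total:
  Participation 54 × 0.16 = 8.64
  Lab reports 96 × 0.09 = 8.64
  Written exam 55 × 0.13 = 7.15
  Weekly reports 63 × 0.51 = 32.13
  Fieldwork 64 × 0.11 = 7.04
Sum = 63.6
63.6 is ≥ 45 and < 64.5 → Approaching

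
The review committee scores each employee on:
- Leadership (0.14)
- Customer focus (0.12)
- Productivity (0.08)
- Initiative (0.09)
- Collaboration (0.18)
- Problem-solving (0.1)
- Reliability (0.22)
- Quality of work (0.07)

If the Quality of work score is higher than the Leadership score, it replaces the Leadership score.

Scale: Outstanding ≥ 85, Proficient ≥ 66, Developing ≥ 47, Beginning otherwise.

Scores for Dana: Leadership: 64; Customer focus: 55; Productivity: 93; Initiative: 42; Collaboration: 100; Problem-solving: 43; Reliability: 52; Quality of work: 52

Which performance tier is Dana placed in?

Quality of work (52) ≤ Leadership (64), so Leadership stays at 64.
Weighted total:
  Leadership 64 × 0.14 = 8.96
  Customer focus 55 × 0.12 = 6.6
  Productivity 93 × 0.08 = 7.44
  Initiative 42 × 0.09 = 3.78
  Collaboration 100 × 0.18 = 18
  Problem-solving 43 × 0.1 = 4.3
  Reliability 52 × 0.22 = 11.44
  Quality of work 52 × 0.07 = 3.64
Sum = 64.16
64.16 is ≥ 47 and < 66 → Developing

Developing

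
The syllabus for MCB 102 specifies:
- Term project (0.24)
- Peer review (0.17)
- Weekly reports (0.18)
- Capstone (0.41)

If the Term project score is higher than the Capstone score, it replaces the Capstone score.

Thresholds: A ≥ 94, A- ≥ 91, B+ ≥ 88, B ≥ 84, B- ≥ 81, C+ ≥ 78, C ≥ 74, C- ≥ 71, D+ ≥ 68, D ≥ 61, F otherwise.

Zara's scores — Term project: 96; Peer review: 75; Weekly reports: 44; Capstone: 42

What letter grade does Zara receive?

B-

Term project (96) > Capstone (42), so Capstone counts as 96.
Weighted total:
  Term project 96 × 0.24 = 23.04
  Peer review 75 × 0.17 = 12.75
  Weekly reports 44 × 0.18 = 7.92
  Capstone 96 × 0.41 = 39.36
Sum = 83.07
83.07 is ≥ 81 and < 84 → B-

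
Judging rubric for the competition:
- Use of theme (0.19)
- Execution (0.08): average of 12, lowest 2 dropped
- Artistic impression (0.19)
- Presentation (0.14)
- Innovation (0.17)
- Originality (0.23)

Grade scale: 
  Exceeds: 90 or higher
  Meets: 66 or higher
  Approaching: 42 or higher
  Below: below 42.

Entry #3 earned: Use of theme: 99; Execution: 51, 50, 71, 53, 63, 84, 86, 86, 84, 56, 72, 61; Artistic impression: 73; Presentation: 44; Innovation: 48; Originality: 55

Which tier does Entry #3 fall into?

Approaching

Execution: drop 50, 51 → average of remaining 10 = 716/10 = 71.6
Weighted total:
  Use of theme 99 × 0.19 = 18.81
  Execution 71.6 × 0.08 = 5.728
  Artistic impression 73 × 0.19 = 13.87
  Presentation 44 × 0.14 = 6.16
  Innovation 48 × 0.17 = 8.16
  Originality 55 × 0.23 = 12.65
Sum = 65.378
65.378 is ≥ 42 and < 66 → Approaching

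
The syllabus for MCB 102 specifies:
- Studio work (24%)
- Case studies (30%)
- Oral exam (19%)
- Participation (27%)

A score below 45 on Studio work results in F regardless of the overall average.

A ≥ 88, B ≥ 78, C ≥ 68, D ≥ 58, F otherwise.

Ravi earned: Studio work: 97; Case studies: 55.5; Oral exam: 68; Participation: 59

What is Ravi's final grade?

Studio work score 97 ≥ 45: minimum met.
Weighted total:
  Studio work 97 × 0.24 = 23.28
  Case studies 55.5 × 0.3 = 16.65
  Oral exam 68 × 0.19 = 12.92
  Participation 59 × 0.27 = 15.93
Sum = 68.78
68.78 is ≥ 68 and < 78 → C

C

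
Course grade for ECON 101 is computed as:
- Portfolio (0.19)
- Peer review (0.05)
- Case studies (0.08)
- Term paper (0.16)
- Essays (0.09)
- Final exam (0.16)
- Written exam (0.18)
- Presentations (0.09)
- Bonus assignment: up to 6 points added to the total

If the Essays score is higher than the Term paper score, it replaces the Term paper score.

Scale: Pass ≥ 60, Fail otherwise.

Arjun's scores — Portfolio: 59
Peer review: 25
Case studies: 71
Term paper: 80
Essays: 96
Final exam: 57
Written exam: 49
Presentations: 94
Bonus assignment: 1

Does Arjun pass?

Essays (96) > Term paper (80), so Term paper counts as 96.
Weighted total:
  Portfolio 59 × 0.19 = 11.21
  Peer review 25 × 0.05 = 1.25
  Case studies 71 × 0.08 = 5.68
  Term paper 96 × 0.16 = 15.36
  Essays 96 × 0.09 = 8.64
  Final exam 57 × 0.16 = 9.12
  Written exam 49 × 0.18 = 8.82
  Presentations 94 × 0.09 = 8.46
Sum = 68.54
Bonus assignment: 68.54 + 1 = 69.54
69.54 ≥ 60 → Pass

Pass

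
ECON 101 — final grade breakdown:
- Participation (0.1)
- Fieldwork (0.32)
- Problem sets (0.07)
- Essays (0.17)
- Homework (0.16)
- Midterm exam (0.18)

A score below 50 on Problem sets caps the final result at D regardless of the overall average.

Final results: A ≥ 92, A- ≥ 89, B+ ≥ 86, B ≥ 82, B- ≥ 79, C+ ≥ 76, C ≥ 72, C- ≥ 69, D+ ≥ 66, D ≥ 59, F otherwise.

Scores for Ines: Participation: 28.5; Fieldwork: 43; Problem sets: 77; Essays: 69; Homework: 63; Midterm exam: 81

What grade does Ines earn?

Problem sets score 77 ≥ 50: minimum met.
Weighted total:
  Participation 28.5 × 0.1 = 2.85
  Fieldwork 43 × 0.32 = 13.76
  Problem sets 77 × 0.07 = 5.39
  Essays 69 × 0.17 = 11.73
  Homework 63 × 0.16 = 10.08
  Midterm exam 81 × 0.18 = 14.58
Sum = 58.39
58.39 < 59 → F

F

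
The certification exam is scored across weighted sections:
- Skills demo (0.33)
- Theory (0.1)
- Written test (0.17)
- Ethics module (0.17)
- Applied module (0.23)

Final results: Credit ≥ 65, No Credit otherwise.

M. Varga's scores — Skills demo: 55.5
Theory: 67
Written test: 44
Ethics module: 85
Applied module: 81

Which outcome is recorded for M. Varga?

Weighted total:
  Skills demo 55.5 × 0.33 = 18.315
  Theory 67 × 0.1 = 6.7
  Written test 44 × 0.17 = 7.48
  Ethics module 85 × 0.17 = 14.45
  Applied module 81 × 0.23 = 18.63
Sum = 65.575
65.575 ≥ 65 → Credit

Credit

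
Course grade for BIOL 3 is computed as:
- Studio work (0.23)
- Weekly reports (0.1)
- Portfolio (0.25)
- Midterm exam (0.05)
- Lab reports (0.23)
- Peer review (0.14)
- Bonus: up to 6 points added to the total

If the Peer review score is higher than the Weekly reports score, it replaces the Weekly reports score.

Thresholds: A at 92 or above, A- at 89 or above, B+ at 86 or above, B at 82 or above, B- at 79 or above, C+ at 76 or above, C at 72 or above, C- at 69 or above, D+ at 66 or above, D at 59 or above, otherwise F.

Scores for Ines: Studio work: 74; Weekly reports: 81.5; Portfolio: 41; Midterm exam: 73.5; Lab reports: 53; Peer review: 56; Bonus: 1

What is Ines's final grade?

D

Peer review (56) ≤ Weekly reports (81.5), so Weekly reports stays at 81.5.
Weighted total:
  Studio work 74 × 0.23 = 17.02
  Weekly reports 81.5 × 0.1 = 8.15
  Portfolio 41 × 0.25 = 10.25
  Midterm exam 73.5 × 0.05 = 3.675
  Lab reports 53 × 0.23 = 12.19
  Peer review 56 × 0.14 = 7.84
Sum = 59.125
Bonus: 59.125 + 1 = 60.125
60.125 is ≥ 59 and < 66 → D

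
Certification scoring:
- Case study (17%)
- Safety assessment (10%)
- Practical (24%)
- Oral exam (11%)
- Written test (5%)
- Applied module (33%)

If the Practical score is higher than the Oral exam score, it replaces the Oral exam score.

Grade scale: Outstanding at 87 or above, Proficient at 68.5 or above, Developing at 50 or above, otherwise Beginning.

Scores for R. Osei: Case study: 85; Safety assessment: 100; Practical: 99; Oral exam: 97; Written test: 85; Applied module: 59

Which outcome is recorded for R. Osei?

Proficient

Practical (99) > Oral exam (97), so Oral exam counts as 99.
Weighted total:
  Case study 85 × 0.17 = 14.45
  Safety assessment 100 × 0.1 = 10
  Practical 99 × 0.24 = 23.76
  Oral exam 99 × 0.11 = 10.89
  Written test 85 × 0.05 = 4.25
  Applied module 59 × 0.33 = 19.47
Sum = 82.82
82.82 is ≥ 68.5 and < 87 → Proficient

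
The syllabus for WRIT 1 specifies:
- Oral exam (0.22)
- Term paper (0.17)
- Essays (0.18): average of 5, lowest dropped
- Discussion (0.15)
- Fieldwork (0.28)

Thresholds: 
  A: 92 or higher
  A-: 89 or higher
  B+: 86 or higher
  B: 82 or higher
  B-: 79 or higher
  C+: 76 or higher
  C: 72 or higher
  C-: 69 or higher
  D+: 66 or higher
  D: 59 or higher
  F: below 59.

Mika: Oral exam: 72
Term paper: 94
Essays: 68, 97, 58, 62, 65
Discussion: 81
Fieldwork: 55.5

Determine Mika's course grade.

Essays: drop 58 → average of remaining 4 = 292/4 = 73
Weighted total:
  Oral exam 72 × 0.22 = 15.84
  Term paper 94 × 0.17 = 15.98
  Essays 73 × 0.18 = 13.14
  Discussion 81 × 0.15 = 12.15
  Fieldwork 55.5 × 0.28 = 15.54
Sum = 72.65
72.65 is ≥ 72 and < 76 → C

C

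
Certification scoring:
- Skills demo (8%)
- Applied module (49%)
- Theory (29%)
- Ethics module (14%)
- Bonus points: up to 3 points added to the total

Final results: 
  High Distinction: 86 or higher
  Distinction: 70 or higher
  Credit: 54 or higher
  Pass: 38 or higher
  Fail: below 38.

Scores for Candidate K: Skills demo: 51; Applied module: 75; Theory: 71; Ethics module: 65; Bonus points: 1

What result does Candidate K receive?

Weighted total:
  Skills demo 51 × 0.08 = 4.08
  Applied module 75 × 0.49 = 36.75
  Theory 71 × 0.29 = 20.59
  Ethics module 65 × 0.14 = 9.1
Sum = 70.52
Bonus points: 70.52 + 1 = 71.52
71.52 is ≥ 70 and < 86 → Distinction

Distinction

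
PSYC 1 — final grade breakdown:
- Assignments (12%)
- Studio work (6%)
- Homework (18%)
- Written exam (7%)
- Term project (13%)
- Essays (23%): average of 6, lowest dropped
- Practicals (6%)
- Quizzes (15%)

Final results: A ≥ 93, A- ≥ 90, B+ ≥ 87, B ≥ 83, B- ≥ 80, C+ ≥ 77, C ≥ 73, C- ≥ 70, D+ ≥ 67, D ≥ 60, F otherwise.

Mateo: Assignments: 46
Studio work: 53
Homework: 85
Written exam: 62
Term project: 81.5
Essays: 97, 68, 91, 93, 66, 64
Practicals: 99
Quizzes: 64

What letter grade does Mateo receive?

C

Essays: drop 64 → average of remaining 5 = 415/5 = 83
Weighted total:
  Assignments 46 × 0.12 = 5.52
  Studio work 53 × 0.06 = 3.18
  Homework 85 × 0.18 = 15.3
  Written exam 62 × 0.07 = 4.34
  Term project 81.5 × 0.13 = 10.595
  Essays 83 × 0.23 = 19.09
  Practicals 99 × 0.06 = 5.94
  Quizzes 64 × 0.15 = 9.6
Sum = 73.565
73.565 is ≥ 73 and < 77 → C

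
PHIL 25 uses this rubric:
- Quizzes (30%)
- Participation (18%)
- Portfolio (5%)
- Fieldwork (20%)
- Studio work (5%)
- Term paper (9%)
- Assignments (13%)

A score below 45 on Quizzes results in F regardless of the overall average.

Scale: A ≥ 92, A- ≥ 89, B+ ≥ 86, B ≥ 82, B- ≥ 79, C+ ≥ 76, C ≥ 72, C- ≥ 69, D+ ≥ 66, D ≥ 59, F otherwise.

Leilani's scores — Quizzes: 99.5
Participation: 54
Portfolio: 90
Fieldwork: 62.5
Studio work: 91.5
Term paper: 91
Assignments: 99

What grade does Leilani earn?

B

Quizzes score 99.5 ≥ 45: minimum met.
Weighted total:
  Quizzes 99.5 × 0.3 = 29.85
  Participation 54 × 0.18 = 9.72
  Portfolio 90 × 0.05 = 4.5
  Fieldwork 62.5 × 0.2 = 12.5
  Studio work 91.5 × 0.05 = 4.575
  Term paper 91 × 0.09 = 8.19
  Assignments 99 × 0.13 = 12.87
Sum = 82.205
82.205 is ≥ 82 and < 86 → B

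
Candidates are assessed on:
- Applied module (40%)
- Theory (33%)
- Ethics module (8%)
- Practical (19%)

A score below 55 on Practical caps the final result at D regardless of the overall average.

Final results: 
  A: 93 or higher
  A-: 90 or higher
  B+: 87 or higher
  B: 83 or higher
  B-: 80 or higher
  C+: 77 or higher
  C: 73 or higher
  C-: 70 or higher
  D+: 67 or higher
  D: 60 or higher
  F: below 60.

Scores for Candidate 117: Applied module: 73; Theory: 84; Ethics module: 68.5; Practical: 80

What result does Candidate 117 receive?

Practical score 80 ≥ 55: minimum met.
Weighted total:
  Applied module 73 × 0.4 = 29.2
  Theory 84 × 0.33 = 27.72
  Ethics module 68.5 × 0.08 = 5.48
  Practical 80 × 0.19 = 15.2
Sum = 77.6
77.6 is ≥ 77 and < 80 → C+

C+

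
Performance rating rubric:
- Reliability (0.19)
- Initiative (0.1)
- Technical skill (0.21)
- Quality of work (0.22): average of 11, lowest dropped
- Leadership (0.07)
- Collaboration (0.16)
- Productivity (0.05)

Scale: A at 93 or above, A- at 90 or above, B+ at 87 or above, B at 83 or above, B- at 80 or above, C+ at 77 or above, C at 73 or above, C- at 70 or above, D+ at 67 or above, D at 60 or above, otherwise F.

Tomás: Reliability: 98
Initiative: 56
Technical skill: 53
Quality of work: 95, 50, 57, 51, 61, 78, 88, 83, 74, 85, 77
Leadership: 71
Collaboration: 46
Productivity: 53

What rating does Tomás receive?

Quality of work: drop 50 → average of remaining 10 = 749/10 = 74.9
Weighted total:
  Reliability 98 × 0.19 = 18.62
  Initiative 56 × 0.1 = 5.6
  Technical skill 53 × 0.21 = 11.13
  Quality of work 74.9 × 0.22 = 16.478
  Leadership 71 × 0.07 = 4.97
  Collaboration 46 × 0.16 = 7.36
  Productivity 53 × 0.05 = 2.65
Sum = 66.808
66.808 is ≥ 60 and < 67 → D

D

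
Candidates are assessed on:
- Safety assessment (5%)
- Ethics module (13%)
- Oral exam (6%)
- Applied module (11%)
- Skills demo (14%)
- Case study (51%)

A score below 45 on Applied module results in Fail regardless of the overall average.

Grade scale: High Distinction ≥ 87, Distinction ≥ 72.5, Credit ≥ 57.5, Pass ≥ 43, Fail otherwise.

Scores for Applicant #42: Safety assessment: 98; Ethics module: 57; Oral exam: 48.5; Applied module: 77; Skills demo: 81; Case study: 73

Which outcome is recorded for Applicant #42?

Credit

Applied module score 77 ≥ 45: minimum met.
Weighted total:
  Safety assessment 98 × 0.05 = 4.9
  Ethics module 57 × 0.13 = 7.41
  Oral exam 48.5 × 0.06 = 2.91
  Applied module 77 × 0.11 = 8.47
  Skills demo 81 × 0.14 = 11.34
  Case study 73 × 0.51 = 37.23
Sum = 72.26
72.26 is ≥ 57.5 and < 72.5 → Credit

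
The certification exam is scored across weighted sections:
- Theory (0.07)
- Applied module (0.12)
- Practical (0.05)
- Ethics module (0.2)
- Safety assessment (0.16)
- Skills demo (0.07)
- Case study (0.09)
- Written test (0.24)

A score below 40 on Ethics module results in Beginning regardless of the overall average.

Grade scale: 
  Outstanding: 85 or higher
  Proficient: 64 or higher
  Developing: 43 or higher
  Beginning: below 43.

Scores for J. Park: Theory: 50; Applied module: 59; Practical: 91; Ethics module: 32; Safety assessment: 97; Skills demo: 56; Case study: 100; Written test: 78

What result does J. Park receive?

Beginning

Ethics module score 32 < 40: minimum not met.
Weighted total:
  Theory 50 × 0.07 = 3.5
  Applied module 59 × 0.12 = 7.08
  Practical 91 × 0.05 = 4.55
  Ethics module 32 × 0.2 = 6.4
  Safety assessment 97 × 0.16 = 15.52
  Skills demo 56 × 0.07 = 3.92
  Case study 100 × 0.09 = 9
  Written test 78 × 0.24 = 18.72
Sum = 68.69
Because the Ethics module minimum was not met, the result is Beginning.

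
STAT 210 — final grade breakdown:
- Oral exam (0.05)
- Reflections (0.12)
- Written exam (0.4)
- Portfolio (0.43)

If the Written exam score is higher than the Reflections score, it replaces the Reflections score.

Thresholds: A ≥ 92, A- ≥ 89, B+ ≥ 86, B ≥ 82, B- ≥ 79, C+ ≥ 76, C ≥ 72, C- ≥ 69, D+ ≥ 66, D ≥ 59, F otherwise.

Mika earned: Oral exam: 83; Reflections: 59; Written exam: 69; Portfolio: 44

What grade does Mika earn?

F

Written exam (69) > Reflections (59), so Reflections counts as 69.
Weighted total:
  Oral exam 83 × 0.05 = 4.15
  Reflections 69 × 0.12 = 8.28
  Written exam 69 × 0.4 = 27.6
  Portfolio 44 × 0.43 = 18.92
Sum = 58.95
58.95 < 59 → F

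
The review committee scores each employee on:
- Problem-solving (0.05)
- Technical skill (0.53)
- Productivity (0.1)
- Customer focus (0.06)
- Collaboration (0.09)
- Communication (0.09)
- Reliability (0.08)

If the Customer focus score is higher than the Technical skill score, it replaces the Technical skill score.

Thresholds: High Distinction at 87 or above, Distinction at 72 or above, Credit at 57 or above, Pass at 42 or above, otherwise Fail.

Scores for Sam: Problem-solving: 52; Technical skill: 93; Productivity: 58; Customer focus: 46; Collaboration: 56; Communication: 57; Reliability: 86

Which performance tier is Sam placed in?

Distinction

Customer focus (46) ≤ Technical skill (93), so Technical skill stays at 93.
Weighted total:
  Problem-solving 52 × 0.05 = 2.6
  Technical skill 93 × 0.53 = 49.29
  Productivity 58 × 0.1 = 5.8
  Customer focus 46 × 0.06 = 2.76
  Collaboration 56 × 0.09 = 5.04
  Communication 57 × 0.09 = 5.13
  Reliability 86 × 0.08 = 6.88
Sum = 77.5
77.5 is ≥ 72 and < 87 → Distinction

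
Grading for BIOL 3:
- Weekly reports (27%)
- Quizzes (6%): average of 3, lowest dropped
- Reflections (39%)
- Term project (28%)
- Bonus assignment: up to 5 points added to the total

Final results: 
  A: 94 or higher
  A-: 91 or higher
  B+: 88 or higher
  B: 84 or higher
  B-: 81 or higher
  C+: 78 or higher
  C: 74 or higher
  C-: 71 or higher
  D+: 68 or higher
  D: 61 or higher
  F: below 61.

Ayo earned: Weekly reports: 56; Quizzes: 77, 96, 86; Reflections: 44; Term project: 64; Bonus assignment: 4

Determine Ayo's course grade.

F

Quizzes: drop 77 → average of remaining 2 = 182/2 = 91
Weighted total:
  Weekly reports 56 × 0.27 = 15.12
  Quizzes 91 × 0.06 = 5.46
  Reflections 44 × 0.39 = 17.16
  Term project 64 × 0.28 = 17.92
Sum = 55.66
Bonus assignment: 55.66 + 4 = 59.66
59.66 < 61 → F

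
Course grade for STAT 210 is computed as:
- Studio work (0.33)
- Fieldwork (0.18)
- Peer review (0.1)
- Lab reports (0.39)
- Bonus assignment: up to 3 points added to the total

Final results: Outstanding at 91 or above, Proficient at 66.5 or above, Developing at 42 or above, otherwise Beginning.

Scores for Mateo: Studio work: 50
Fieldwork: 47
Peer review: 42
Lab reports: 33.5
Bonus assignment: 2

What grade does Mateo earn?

Developing

Weighted total:
  Studio work 50 × 0.33 = 16.5
  Fieldwork 47 × 0.18 = 8.46
  Peer review 42 × 0.1 = 4.2
  Lab reports 33.5 × 0.39 = 13.065
Sum = 42.225
Bonus assignment: 42.225 + 2 = 44.225
44.225 is ≥ 42 and < 66.5 → Developing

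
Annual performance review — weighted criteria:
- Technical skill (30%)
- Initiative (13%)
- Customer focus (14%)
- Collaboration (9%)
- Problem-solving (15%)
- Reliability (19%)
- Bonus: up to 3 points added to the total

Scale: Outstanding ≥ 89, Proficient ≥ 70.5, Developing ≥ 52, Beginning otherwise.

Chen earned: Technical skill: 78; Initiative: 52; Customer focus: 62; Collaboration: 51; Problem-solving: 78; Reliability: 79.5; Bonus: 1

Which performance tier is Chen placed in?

Weighted total:
  Technical skill 78 × 0.3 = 23.4
  Initiative 52 × 0.13 = 6.76
  Customer focus 62 × 0.14 = 8.68
  Collaboration 51 × 0.09 = 4.59
  Problem-solving 78 × 0.15 = 11.7
  Reliability 79.5 × 0.19 = 15.105
Sum = 70.235
Bonus: 70.235 + 1 = 71.235
71.235 is ≥ 70.5 and < 89 → Proficient

Proficient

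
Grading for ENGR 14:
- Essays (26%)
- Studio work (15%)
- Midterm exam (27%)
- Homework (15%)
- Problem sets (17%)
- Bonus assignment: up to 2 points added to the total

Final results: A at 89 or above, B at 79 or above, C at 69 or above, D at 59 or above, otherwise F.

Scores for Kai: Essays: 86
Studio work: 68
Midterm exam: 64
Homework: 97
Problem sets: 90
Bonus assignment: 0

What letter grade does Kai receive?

Weighted total:
  Essays 86 × 0.26 = 22.36
  Studio work 68 × 0.15 = 10.2
  Midterm exam 64 × 0.27 = 17.28
  Homework 97 × 0.15 = 14.55
  Problem sets 90 × 0.17 = 15.3
Sum = 79.69
Bonus assignment: 79.69 + 0 = 79.69
79.69 is ≥ 79 and < 89 → B

B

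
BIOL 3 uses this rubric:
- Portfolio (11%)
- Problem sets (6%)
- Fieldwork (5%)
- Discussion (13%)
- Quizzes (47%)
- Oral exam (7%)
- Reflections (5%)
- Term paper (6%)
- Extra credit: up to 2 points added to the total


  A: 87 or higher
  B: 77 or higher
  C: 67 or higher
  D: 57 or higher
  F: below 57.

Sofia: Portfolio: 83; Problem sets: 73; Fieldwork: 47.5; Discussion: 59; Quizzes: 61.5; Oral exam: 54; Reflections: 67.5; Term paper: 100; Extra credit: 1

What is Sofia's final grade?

Weighted total:
  Portfolio 83 × 0.11 = 9.13
  Problem sets 73 × 0.06 = 4.38
  Fieldwork 47.5 × 0.05 = 2.375
  Discussion 59 × 0.13 = 7.67
  Quizzes 61.5 × 0.47 = 28.905
  Oral exam 54 × 0.07 = 3.78
  Reflections 67.5 × 0.05 = 3.375
  Term paper 100 × 0.06 = 6
Sum = 65.615
Extra credit: 65.615 + 1 = 66.615
66.615 is ≥ 57 and < 67 → D

D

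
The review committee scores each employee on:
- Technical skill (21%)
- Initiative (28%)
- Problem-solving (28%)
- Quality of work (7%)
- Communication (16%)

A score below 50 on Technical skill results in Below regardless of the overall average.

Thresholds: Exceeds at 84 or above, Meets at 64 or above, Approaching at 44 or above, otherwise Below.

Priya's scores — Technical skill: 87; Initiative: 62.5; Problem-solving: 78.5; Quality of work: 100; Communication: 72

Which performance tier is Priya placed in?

Technical skill score 87 ≥ 50: minimum met.
Weighted total:
  Technical skill 87 × 0.21 = 18.27
  Initiative 62.5 × 0.28 = 17.5
  Problem-solving 78.5 × 0.28 = 21.98
  Quality of work 100 × 0.07 = 7
  Communication 72 × 0.16 = 11.52
Sum = 76.27
76.27 is ≥ 64 and < 84 → Meets

Meets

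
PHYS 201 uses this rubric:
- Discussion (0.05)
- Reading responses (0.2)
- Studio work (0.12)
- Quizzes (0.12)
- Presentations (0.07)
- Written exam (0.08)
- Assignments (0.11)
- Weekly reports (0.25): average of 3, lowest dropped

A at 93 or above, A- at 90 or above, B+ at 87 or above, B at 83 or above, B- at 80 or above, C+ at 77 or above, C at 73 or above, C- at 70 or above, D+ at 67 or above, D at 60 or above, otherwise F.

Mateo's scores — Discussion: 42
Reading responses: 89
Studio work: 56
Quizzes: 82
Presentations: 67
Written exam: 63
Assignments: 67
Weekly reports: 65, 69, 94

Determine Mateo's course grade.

C

Weekly reports: drop 65 → average of remaining 2 = 163/2 = 81.5
Weighted total:
  Discussion 42 × 0.05 = 2.1
  Reading responses 89 × 0.2 = 17.8
  Studio work 56 × 0.12 = 6.72
  Quizzes 82 × 0.12 = 9.84
  Presentations 67 × 0.07 = 4.69
  Written exam 63 × 0.08 = 5.04
  Assignments 67 × 0.11 = 7.37
  Weekly reports 81.5 × 0.25 = 20.375
Sum = 73.935
73.935 is ≥ 73 and < 77 → C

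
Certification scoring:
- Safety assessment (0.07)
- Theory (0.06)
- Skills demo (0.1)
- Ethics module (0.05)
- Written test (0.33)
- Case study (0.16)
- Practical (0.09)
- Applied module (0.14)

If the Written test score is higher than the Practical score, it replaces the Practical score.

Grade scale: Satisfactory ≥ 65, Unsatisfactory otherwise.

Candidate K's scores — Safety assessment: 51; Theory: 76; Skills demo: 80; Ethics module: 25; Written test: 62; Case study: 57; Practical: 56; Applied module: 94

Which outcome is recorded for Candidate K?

Satisfactory

Written test (62) > Practical (56), so Practical counts as 62.
Weighted total:
  Safety assessment 51 × 0.07 = 3.57
  Theory 76 × 0.06 = 4.56
  Skills demo 80 × 0.1 = 8
  Ethics module 25 × 0.05 = 1.25
  Written test 62 × 0.33 = 20.46
  Case study 57 × 0.16 = 9.12
  Practical 62 × 0.09 = 5.58
  Applied module 94 × 0.14 = 13.16
Sum = 65.7
65.7 ≥ 65 → Satisfactory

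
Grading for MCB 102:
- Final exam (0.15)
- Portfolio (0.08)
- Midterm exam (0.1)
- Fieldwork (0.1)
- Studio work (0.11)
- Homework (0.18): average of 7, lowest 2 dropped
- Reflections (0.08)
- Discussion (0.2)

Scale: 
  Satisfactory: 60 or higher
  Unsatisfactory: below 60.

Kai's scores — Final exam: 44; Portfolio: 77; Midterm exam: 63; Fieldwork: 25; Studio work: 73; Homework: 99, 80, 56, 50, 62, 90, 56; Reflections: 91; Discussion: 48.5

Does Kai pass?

Homework: drop 50, 56 → average of remaining 5 = 387/5 = 77.4
Weighted total:
  Final exam 44 × 0.15 = 6.6
  Portfolio 77 × 0.08 = 6.16
  Midterm exam 63 × 0.1 = 6.3
  Fieldwork 25 × 0.1 = 2.5
  Studio work 73 × 0.11 = 8.03
  Homework 77.4 × 0.18 = 13.932
  Reflections 91 × 0.08 = 7.28
  Discussion 48.5 × 0.2 = 9.7
Sum = 60.502
60.502 ≥ 60 → Satisfactory

Satisfactory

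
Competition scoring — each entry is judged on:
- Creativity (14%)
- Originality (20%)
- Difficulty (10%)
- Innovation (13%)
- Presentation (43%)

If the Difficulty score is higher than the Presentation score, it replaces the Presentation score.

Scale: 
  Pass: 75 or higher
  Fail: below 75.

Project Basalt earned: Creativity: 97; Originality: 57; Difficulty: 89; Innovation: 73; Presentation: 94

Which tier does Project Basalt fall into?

Difficulty (89) ≤ Presentation (94), so Presentation stays at 94.
Weighted total:
  Creativity 97 × 0.14 = 13.58
  Originality 57 × 0.2 = 11.4
  Difficulty 89 × 0.1 = 8.9
  Innovation 73 × 0.13 = 9.49
  Presentation 94 × 0.43 = 40.42
Sum = 83.79
83.79 ≥ 75 → Pass

Pass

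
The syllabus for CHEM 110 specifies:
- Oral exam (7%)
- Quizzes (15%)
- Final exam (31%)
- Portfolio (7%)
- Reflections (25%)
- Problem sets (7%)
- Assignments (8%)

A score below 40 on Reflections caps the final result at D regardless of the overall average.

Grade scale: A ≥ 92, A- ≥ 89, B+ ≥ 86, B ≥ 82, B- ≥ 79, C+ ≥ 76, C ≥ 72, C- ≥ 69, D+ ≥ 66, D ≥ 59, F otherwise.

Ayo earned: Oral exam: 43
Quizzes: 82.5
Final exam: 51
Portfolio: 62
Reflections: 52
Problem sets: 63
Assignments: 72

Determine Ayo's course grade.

F

Reflections score 52 ≥ 40: minimum met.
Weighted total:
  Oral exam 43 × 0.07 = 3.01
  Quizzes 82.5 × 0.15 = 12.375
  Final exam 51 × 0.31 = 15.81
  Portfolio 62 × 0.07 = 4.34
  Reflections 52 × 0.25 = 13
  Problem sets 63 × 0.07 = 4.41
  Assignments 72 × 0.08 = 5.76
Sum = 58.705
58.705 < 59 → F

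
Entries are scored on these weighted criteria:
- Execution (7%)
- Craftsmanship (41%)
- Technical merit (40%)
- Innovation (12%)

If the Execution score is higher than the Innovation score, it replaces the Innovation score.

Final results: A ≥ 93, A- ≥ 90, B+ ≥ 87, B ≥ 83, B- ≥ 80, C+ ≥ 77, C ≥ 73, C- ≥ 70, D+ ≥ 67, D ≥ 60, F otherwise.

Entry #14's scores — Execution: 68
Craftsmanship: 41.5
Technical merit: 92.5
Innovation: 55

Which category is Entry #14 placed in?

Execution (68) > Innovation (55), so Innovation counts as 68.
Weighted total:
  Execution 68 × 0.07 = 4.76
  Craftsmanship 41.5 × 0.41 = 17.015
  Technical merit 92.5 × 0.4 = 37
  Innovation 68 × 0.12 = 8.16
Sum = 66.935
66.935 is ≥ 60 and < 67 → D

D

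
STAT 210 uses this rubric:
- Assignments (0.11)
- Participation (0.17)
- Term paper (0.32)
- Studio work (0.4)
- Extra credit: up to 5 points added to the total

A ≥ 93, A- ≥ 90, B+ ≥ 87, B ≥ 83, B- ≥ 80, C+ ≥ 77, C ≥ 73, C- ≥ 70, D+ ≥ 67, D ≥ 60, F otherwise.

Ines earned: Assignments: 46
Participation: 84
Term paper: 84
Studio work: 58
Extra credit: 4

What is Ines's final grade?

Weighted total:
  Assignments 46 × 0.11 = 5.06
  Participation 84 × 0.17 = 14.28
  Term paper 84 × 0.32 = 26.88
  Studio work 58 × 0.4 = 23.2
Sum = 69.42
Extra credit: 69.42 + 4 = 73.42
73.42 is ≥ 73 and < 77 → C

C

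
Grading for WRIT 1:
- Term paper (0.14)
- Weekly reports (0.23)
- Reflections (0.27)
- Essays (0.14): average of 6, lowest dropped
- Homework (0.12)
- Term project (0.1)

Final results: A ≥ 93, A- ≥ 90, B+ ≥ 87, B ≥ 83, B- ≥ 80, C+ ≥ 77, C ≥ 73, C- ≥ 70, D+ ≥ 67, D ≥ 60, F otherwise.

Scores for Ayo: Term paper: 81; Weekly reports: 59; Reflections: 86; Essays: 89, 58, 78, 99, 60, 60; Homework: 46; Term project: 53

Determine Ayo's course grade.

D+

Essays: drop 58 → average of remaining 5 = 386/5 = 77.2
Weighted total:
  Term paper 81 × 0.14 = 11.34
  Weekly reports 59 × 0.23 = 13.57
  Reflections 86 × 0.27 = 23.22
  Essays 77.2 × 0.14 = 10.808
  Homework 46 × 0.12 = 5.52
  Term project 53 × 0.1 = 5.3
Sum = 69.758
69.758 is ≥ 67 and < 70 → D+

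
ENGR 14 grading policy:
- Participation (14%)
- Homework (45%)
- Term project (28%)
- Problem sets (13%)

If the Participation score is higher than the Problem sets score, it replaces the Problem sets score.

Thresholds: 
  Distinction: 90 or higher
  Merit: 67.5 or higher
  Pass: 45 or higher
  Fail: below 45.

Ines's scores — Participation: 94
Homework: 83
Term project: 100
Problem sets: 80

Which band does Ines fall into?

Distinction

Participation (94) > Problem sets (80), so Problem sets counts as 94.
Weighted total:
  Participation 94 × 0.14 = 13.16
  Homework 83 × 0.45 = 37.35
  Term project 100 × 0.28 = 28
  Problem sets 94 × 0.13 = 12.22
Sum = 90.73
90.73 ≥ 90 → Distinction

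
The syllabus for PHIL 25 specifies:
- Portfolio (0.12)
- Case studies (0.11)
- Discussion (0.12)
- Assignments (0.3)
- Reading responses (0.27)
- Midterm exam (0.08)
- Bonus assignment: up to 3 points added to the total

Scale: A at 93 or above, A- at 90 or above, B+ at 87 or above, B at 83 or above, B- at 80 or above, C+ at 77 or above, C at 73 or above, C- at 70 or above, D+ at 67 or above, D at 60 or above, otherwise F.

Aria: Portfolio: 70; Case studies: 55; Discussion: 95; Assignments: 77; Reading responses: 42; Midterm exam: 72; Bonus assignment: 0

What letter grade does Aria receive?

Weighted total:
  Portfolio 70 × 0.12 = 8.4
  Case studies 55 × 0.11 = 6.05
  Discussion 95 × 0.12 = 11.4
  Assignments 77 × 0.3 = 23.1
  Reading responses 42 × 0.27 = 11.34
  Midterm exam 72 × 0.08 = 5.76
Sum = 66.05
Bonus assignment: 66.05 + 0 = 66.05
66.05 is ≥ 60 and < 67 → D

D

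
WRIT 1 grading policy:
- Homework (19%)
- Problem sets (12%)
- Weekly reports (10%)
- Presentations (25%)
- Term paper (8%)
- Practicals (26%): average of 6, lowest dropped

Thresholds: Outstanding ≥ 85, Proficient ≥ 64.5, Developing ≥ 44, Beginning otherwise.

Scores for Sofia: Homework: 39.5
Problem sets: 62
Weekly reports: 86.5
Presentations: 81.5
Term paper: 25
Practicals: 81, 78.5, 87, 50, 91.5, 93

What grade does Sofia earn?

Practicals: drop 50 → average of remaining 5 = 431/5 = 86.2
Weighted total:
  Homework 39.5 × 0.19 = 7.505
  Problem sets 62 × 0.12 = 7.44
  Weekly reports 86.5 × 0.1 = 8.65
  Presentations 81.5 × 0.25 = 20.375
  Term paper 25 × 0.08 = 2
  Practicals 86.2 × 0.26 = 22.412
Sum = 68.382
68.382 is ≥ 64.5 and < 85 → Proficient

Proficient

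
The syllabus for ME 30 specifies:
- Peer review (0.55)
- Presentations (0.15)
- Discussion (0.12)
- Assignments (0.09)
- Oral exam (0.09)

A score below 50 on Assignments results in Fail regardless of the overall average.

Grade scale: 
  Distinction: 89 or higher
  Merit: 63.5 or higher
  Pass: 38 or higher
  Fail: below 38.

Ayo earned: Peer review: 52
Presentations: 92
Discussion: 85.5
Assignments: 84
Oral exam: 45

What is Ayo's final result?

Merit

Assignments score 84 ≥ 50: minimum met.
Weighted total:
  Peer review 52 × 0.55 = 28.6
  Presentations 92 × 0.15 = 13.8
  Discussion 85.5 × 0.12 = 10.26
  Assignments 84 × 0.09 = 7.56
  Oral exam 45 × 0.09 = 4.05
Sum = 64.27
64.27 is ≥ 63.5 and < 89 → Merit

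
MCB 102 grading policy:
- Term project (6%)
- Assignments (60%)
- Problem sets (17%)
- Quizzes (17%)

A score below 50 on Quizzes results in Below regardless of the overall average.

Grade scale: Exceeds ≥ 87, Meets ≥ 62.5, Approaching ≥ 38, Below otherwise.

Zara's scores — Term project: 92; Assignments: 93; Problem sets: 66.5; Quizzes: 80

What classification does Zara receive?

Meets

Quizzes score 80 ≥ 50: minimum met.
Weighted total:
  Term project 92 × 0.06 = 5.52
  Assignments 93 × 0.6 = 55.8
  Problem sets 66.5 × 0.17 = 11.305
  Quizzes 80 × 0.17 = 13.6
Sum = 86.225
86.225 is ≥ 62.5 and < 87 → Meets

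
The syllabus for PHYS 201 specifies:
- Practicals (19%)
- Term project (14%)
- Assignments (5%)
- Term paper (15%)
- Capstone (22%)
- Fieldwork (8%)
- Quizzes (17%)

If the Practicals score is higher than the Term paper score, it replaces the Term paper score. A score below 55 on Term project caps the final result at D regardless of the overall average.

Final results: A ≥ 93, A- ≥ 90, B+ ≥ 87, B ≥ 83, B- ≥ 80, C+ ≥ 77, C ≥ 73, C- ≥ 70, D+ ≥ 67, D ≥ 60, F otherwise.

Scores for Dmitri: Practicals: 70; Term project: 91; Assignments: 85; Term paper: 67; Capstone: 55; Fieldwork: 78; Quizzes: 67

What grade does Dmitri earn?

C-

Practicals (70) > Term paper (67), so Term paper counts as 70.
Term project score 91 ≥ 55: minimum met.
Weighted total:
  Practicals 70 × 0.19 = 13.3
  Term project 91 × 0.14 = 12.74
  Assignments 85 × 0.05 = 4.25
  Term paper 70 × 0.15 = 10.5
  Capstone 55 × 0.22 = 12.1
  Fieldwork 78 × 0.08 = 6.24
  Quizzes 67 × 0.17 = 11.39
Sum = 70.52
70.52 is ≥ 70 and < 73 → C-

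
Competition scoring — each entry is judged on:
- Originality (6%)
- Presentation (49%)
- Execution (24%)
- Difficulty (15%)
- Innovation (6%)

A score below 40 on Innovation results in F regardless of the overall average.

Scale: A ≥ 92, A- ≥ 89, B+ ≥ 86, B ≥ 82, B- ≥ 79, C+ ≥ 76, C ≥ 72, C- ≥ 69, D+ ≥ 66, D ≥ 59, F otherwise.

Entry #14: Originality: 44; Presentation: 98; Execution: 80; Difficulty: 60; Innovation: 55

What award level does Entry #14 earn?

B

Innovation score 55 ≥ 40: minimum met.
Weighted total:
  Originality 44 × 0.06 = 2.64
  Presentation 98 × 0.49 = 48.02
  Execution 80 × 0.24 = 19.2
  Difficulty 60 × 0.15 = 9
  Innovation 55 × 0.06 = 3.3
Sum = 82.16
82.16 is ≥ 82 and < 86 → B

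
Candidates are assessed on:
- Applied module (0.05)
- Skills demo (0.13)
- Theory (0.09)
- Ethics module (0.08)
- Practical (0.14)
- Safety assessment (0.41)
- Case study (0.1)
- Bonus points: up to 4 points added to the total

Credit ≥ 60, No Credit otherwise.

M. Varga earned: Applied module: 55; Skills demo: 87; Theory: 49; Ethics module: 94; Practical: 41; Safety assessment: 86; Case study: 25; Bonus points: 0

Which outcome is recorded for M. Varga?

Credit

Weighted total:
  Applied module 55 × 0.05 = 2.75
  Skills demo 87 × 0.13 = 11.31
  Theory 49 × 0.09 = 4.41
  Ethics module 94 × 0.08 = 7.52
  Practical 41 × 0.14 = 5.74
  Safety assessment 86 × 0.41 = 35.26
  Case study 25 × 0.1 = 2.5
Sum = 69.49
Bonus points: 69.49 + 0 = 69.49
69.49 ≥ 60 → Credit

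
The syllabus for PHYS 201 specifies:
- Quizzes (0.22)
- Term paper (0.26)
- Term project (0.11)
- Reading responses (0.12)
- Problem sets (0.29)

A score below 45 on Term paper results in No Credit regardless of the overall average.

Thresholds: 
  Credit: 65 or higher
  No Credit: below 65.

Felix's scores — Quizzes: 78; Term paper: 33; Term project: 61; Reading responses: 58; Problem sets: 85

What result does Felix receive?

No Credit

Term paper score 33 < 45: minimum not met.
Weighted total:
  Quizzes 78 × 0.22 = 17.16
  Term paper 33 × 0.26 = 8.58
  Term project 61 × 0.11 = 6.71
  Reading responses 58 × 0.12 = 6.96
  Problem sets 85 × 0.29 = 24.65
Sum = 64.06
Because the Term paper minimum was not met, the result is No Credit.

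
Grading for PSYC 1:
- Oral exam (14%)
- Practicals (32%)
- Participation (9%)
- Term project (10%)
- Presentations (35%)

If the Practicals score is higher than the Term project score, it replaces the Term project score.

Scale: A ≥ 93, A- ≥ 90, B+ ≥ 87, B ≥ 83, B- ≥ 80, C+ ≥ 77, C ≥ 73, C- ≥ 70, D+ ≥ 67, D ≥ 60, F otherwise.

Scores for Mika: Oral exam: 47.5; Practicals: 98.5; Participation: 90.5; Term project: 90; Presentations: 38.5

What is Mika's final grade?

D+

Practicals (98.5) > Term project (90), so Term project counts as 98.5.
Weighted total:
  Oral exam 47.5 × 0.14 = 6.65
  Practicals 98.5 × 0.32 = 31.52
  Participation 90.5 × 0.09 = 8.145
  Term project 98.5 × 0.1 = 9.85
  Presentations 38.5 × 0.35 = 13.475
Sum = 69.64
69.64 is ≥ 67 and < 70 → D+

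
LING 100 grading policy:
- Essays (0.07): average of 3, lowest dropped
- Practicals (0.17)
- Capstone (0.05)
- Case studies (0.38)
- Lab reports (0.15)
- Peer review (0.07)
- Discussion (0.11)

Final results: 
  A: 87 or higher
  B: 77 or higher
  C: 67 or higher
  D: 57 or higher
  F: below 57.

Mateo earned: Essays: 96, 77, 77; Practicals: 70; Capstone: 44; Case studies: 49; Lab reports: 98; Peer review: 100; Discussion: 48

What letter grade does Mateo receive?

Essays: drop 77 → average of remaining 2 = 173/2 = 86.5
Weighted total:
  Essays 86.5 × 0.07 = 6.055
  Practicals 70 × 0.17 = 11.9
  Capstone 44 × 0.05 = 2.2
  Case studies 49 × 0.38 = 18.62
  Lab reports 98 × 0.15 = 14.7
  Peer review 100 × 0.07 = 7
  Discussion 48 × 0.11 = 5.28
Sum = 65.755
65.755 is ≥ 57 and < 67 → D

D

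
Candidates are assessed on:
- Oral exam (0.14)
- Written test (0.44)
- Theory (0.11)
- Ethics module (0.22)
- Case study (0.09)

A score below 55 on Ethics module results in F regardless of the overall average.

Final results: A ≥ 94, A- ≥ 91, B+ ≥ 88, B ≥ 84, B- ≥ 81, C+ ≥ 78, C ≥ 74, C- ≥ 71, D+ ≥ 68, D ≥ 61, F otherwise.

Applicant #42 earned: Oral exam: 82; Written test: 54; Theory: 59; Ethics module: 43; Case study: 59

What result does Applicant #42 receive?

Ethics module score 43 < 55: minimum not met.
Weighted total:
  Oral exam 82 × 0.14 = 11.48
  Written test 54 × 0.44 = 23.76
  Theory 59 × 0.11 = 6.49
  Ethics module 43 × 0.22 = 9.46
  Case study 59 × 0.09 = 5.31
Sum = 56.5
Because the Ethics module minimum was not met, the result is F.

F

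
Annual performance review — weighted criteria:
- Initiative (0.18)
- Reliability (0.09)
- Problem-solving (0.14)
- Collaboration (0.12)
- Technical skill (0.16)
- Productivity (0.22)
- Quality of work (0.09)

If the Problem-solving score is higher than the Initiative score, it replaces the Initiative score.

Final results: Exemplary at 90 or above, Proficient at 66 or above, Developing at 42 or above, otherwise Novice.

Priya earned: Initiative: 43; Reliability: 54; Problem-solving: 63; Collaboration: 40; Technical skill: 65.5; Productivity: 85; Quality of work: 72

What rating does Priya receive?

Problem-solving (63) > Initiative (43), so Initiative counts as 63.
Weighted total:
  Initiative 63 × 0.18 = 11.34
  Reliability 54 × 0.09 = 4.86
  Problem-solving 63 × 0.14 = 8.82
  Collaboration 40 × 0.12 = 4.8
  Technical skill 65.5 × 0.16 = 10.48
  Productivity 85 × 0.22 = 18.7
  Quality of work 72 × 0.09 = 6.48
Sum = 65.48
65.48 is ≥ 42 and < 66 → Developing

Developing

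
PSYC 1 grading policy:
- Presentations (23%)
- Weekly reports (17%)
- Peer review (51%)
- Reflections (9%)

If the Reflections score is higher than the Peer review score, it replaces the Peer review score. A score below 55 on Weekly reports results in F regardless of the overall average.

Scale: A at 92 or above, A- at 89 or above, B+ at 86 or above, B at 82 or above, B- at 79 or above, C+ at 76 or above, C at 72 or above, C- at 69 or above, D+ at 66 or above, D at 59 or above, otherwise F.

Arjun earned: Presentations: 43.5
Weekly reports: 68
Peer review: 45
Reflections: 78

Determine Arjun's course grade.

Reflections (78) > Peer review (45), so Peer review counts as 78.
Weekly reports score 68 ≥ 55: minimum met.
Weighted total:
  Presentations 43.5 × 0.23 = 10.005
  Weekly reports 68 × 0.17 = 11.56
  Peer review 78 × 0.51 = 39.78
  Reflections 78 × 0.09 = 7.02
Sum = 68.365
68.365 is ≥ 66 and < 69 → D+

D+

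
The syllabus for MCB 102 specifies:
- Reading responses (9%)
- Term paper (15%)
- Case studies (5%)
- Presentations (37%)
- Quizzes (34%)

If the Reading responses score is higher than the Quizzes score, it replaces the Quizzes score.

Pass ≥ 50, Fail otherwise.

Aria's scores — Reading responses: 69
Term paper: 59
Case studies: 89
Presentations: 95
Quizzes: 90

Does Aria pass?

Reading responses (69) ≤ Quizzes (90), so Quizzes stays at 90.
Weighted total:
  Reading responses 69 × 0.09 = 6.21
  Term paper 59 × 0.15 = 8.85
  Case studies 89 × 0.05 = 4.45
  Presentations 95 × 0.37 = 35.15
  Quizzes 90 × 0.34 = 30.6
Sum = 85.26
85.26 ≥ 50 → Pass

Pass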